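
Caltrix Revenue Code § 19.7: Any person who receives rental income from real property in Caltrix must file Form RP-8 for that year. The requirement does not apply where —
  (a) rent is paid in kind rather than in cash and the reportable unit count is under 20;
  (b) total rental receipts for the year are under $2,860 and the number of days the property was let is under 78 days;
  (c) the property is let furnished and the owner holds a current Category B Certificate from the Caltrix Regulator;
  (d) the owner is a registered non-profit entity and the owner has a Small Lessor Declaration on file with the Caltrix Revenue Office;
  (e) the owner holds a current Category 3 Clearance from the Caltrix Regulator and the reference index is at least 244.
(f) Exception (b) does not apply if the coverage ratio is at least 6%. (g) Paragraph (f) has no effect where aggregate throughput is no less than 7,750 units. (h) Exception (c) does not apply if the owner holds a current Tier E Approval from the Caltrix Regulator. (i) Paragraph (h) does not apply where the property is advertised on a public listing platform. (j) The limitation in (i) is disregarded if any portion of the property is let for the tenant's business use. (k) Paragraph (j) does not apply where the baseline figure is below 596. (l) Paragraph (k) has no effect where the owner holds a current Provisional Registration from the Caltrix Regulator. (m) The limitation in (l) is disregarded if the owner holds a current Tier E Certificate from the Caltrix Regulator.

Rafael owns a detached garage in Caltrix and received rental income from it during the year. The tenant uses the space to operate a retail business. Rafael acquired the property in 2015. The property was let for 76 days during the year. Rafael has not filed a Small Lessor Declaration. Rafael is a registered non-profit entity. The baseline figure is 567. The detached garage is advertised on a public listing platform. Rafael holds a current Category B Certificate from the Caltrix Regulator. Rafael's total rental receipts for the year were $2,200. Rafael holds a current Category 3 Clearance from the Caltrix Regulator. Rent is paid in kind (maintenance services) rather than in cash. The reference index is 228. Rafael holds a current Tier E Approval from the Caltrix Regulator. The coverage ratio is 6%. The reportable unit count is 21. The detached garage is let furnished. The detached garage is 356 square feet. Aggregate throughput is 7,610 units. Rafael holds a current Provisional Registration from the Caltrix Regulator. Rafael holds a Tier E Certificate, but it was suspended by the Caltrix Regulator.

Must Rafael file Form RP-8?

Yes — Rafael must file Form RP-8.

Exception (a) fails — the reportable unit count is 21, not under 20.
Exception (b) is satisfied on its face — total rental receipts for the year are $2,200, under the $2,860 limit; the number of days the property was let is 76 days, under the 78 days limit. However, paragraphs (f)–(g) must be considered: (f) operates against (b): the coverage ratio is 6%, meeting the 6% threshold. (g) does not operate here (aggregate throughput is 7,610 units, short of 7,750 units), so (f) stands. (b) is therefore removed.
Exception (c)'s conditions are all satisfied: the property is let furnished; a current Category B Certificate is held. But: (h) is triggered — a current Tier E Approval is held. (i) is engaged (the property is publicly advertised), but is itself disapplied by (j): (j) operates against (i): the space is let for business use. (k) is triggered (the baseline figure is 567, below the 596 limit), but is itself disapplied by (l): (l) operates against (k): a current Provisional Registration is held. (m) does not operate here (no current Tier E Certificate is held), so (l) stands. So (c) is unavailable.
Exception (d) does not apply: no Small Lessor Declaration is on file.
Exception (e) fails — the reference index is 228, short of 244.
No exception displaces § 19.7.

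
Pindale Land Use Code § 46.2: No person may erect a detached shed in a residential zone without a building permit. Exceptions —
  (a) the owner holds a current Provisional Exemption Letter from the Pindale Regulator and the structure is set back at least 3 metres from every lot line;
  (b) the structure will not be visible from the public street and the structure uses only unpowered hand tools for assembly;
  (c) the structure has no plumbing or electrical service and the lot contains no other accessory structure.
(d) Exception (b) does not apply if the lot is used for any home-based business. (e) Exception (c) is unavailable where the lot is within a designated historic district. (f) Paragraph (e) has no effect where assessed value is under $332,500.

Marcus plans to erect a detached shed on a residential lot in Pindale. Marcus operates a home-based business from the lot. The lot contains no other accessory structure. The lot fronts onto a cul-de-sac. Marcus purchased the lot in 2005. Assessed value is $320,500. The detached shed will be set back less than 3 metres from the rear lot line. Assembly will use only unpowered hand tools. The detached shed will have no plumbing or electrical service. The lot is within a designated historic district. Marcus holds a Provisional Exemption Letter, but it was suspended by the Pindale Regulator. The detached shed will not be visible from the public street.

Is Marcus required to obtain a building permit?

Exception (a) requires that the owner holds a current Provisional Exemption Letter from the Pindale Regulator; but there is no Provisional Exemption Letter in force, so (a) is unavailable.
All of (b)'s requirements are met (the structure will not be visible from the street; assembly uses only hand tools). But applying paragraph (d): (d) operates against (b): a home-based business operates on the lot. (b) is therefore removed.
Exception (c): there is no plumbing or electrical service; the lot has no other accessory structure — every condition holds. Considering the limiting provisions: (e) would limit (c) — the lot is in a historic district — but (f) sets (e) aside: (f) operates against (e): assessed value is $320,500, under the $332,500 limit. (c) remains available.

No — exception (c) applies; Marcus does not need a building permit.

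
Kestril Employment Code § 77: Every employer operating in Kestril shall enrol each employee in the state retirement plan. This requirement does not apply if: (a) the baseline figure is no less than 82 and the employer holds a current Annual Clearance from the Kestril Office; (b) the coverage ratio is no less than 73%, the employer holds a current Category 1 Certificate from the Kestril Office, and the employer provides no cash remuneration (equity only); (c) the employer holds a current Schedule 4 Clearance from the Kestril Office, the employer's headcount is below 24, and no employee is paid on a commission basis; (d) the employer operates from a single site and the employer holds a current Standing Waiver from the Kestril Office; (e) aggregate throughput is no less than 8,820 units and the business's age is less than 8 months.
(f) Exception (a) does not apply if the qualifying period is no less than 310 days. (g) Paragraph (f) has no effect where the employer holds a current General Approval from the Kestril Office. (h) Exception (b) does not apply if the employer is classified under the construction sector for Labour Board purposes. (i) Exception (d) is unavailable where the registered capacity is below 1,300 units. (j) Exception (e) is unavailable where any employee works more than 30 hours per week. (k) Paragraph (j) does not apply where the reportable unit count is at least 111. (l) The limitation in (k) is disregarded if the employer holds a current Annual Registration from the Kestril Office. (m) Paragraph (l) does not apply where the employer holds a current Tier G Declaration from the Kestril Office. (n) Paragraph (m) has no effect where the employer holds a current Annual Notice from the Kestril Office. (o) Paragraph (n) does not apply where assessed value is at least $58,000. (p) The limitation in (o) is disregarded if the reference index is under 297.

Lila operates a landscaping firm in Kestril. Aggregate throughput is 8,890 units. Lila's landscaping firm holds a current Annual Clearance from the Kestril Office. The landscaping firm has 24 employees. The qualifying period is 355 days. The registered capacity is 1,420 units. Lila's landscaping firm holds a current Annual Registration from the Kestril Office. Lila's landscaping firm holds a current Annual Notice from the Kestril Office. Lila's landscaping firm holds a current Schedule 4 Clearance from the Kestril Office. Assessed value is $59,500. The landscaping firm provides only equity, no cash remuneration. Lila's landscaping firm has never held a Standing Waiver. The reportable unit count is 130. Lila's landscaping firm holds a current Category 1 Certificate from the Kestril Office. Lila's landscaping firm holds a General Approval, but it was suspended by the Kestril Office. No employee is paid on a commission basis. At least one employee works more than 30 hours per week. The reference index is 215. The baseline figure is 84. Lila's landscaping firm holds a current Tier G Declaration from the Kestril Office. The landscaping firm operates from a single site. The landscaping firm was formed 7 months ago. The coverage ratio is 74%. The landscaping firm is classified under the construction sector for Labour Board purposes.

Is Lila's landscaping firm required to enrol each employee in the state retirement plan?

Exception (a)'s conditions are all satisfied: the baseline figure is 84, meeting the 82 threshold; a current Annual Clearance is held. But: (f) is triggered — the qualifying period is 355 days, meeting the 310 days threshold. (g) is not triggered (there is no General Approval in force), so (f) stands. Exception (a) does not apply.
All of (b)'s requirements are met (the coverage ratio is 74%, meeting the 73% threshold; a current Category 1 Certificate is held; remuneration is equity-only). Turning to paragraph (h): (h) is engaged — the landscaping firm is classified under the construction sector. So (b) is unavailable.
Exception (c) fails — the employer's headcount is 24, not below 24.
Exception (d) does not apply: there is no Standing Waiver in force.
Exception (e) is satisfied on its face — aggregate throughput is 8,890 units, meeting the 8,820 units threshold; the business's age is 7 months, less than the 8 months limit. However, paragraphs (j)–(p) must be considered: (j) operates against (e): at least one employee exceeds 30 hours/week. (k) is triggered (the reportable unit count is 130, meeting the 111 threshold), but is itself disapplied by (l): (l) operates — a current Annual Registration is held. (m) applies (a current Tier G Declaration is held), but is displaced by (n): (n) operates — a current Annual Notice is held. (o) would limit (n) — assessed value is $59,500, meeting the $58,000 threshold — but (p) sets (o) aside: (p) operates — the reference index is 215, under the 297 limit. So (e) is unavailable.
No exception is made out. Lila's landscaping firm falls within the general rule.

Yes — Lila's landscaping firm must enrol each employee in the state retirement plan.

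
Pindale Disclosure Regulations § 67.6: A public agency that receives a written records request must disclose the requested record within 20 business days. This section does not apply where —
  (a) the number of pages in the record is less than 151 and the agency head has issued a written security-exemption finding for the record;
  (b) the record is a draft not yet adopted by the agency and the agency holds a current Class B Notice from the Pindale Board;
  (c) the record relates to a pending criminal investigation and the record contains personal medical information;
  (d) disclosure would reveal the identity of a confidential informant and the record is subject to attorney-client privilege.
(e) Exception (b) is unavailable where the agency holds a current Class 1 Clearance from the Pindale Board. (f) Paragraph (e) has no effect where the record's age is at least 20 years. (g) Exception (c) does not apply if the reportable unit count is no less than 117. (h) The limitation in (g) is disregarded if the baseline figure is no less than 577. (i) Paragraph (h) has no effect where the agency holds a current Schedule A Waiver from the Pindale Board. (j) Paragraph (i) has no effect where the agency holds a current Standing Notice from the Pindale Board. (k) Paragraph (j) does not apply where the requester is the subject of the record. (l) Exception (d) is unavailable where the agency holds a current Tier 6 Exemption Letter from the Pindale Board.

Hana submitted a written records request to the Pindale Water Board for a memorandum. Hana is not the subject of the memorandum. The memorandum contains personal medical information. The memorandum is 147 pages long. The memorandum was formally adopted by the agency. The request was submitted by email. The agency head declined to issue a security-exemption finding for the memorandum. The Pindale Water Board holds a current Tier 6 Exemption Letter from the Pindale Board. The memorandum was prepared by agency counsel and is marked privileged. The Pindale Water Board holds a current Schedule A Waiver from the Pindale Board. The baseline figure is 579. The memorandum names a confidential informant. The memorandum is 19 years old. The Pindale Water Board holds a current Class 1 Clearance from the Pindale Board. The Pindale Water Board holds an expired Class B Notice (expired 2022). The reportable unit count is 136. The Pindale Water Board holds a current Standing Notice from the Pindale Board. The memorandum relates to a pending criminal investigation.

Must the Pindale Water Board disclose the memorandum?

Exception (a) does not apply: the agency head declined to issue a security-exemption finding.
Exception (b) requires that the record is a draft not yet adopted by the agency; but the memorandum has been formally adopted, so (b) is unavailable.
Exception (c)'s conditions are all satisfied: the memorandum relates to a pending investigation; the memorandum contains personal medical information. Applying paragraphs (g)–(k): (g) applies (the reportable unit count is 136, meeting the 117 threshold), but is displaced by (h): (h) operates — the baseline figure is 579, meeting the 577 threshold. (i) applies (a current Schedule A Waiver is held), but is set aside by (j): (j) operates against (i): a current Standing Notice is held. (k), which would lift (j), is not triggered — Hana is not the subject of the memorandum. (c) remains available.
All of (d)'s requirements are met (the memorandum names a confidential informant; the memorandum is privileged). But: (l) operates — a current Tier 6 Exemption Letter is held. (d) is therefore removed.

No — exception (c) applies; the Pindale Water Board is not required to disclose the memorandum.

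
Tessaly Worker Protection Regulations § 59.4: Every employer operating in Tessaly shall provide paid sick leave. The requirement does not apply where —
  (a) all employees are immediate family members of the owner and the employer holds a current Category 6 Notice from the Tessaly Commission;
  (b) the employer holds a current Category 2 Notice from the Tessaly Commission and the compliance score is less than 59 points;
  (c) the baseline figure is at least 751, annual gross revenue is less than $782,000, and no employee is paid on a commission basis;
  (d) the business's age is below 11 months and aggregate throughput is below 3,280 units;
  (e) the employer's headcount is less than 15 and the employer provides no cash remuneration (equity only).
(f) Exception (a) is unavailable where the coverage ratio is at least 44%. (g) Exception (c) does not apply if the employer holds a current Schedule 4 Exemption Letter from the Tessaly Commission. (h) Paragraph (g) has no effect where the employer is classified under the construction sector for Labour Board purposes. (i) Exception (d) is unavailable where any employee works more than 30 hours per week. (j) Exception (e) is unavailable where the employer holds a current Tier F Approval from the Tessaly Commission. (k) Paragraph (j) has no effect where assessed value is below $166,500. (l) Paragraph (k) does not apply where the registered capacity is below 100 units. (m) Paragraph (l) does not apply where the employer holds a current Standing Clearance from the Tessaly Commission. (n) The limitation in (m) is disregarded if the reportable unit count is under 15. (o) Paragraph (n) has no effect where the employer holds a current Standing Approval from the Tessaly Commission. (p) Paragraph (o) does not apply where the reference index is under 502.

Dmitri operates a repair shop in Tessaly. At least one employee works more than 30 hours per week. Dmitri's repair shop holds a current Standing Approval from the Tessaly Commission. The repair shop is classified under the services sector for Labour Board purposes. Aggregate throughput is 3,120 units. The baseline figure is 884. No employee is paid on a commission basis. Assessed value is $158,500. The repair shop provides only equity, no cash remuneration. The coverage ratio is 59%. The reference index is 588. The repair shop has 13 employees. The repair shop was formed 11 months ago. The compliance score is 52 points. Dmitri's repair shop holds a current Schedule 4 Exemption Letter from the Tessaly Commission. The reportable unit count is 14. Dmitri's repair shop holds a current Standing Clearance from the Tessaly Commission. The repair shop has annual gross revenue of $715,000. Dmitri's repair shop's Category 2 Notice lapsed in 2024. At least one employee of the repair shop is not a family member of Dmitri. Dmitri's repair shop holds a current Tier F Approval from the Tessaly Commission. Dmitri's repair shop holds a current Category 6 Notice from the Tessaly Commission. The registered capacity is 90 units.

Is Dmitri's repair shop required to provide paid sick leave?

Exception (a) requires that all employees are immediate family members of the owner; but at least one employee is not a family member, so (a) is unavailable.
Exception (b) fails — no current Category 2 Notice is held.
Exception (c)'s conditions are all satisfied: the baseline figure is 884, meeting the 751 threshold; annual gross revenue is $715,000, less than the $782,000 limit; no employee is paid on commission. However, paragraphs (g)–(h) must be considered: (g) applies — a current Schedule 4 Exemption Letter is held. (h), which would lift (g), does not operate here — the repair shop is classified under the services sector. Exception (c) does not apply.
Exception (d) fails — the business's age is 11 months, not below 11 months.
All of (e)'s requirements are met (the employer's headcount is 13, less than the 15 limit; remuneration is equity-only). Considering the limiting provisions: (j) would limit (e) — a current Tier F Approval is held — but (k) sets (j) aside: (k) is triggered — assessed value is $158,500, below the $166,500 limit. (l) would limit (k) — the registered capacity is 90 units, below the 100 units limit — but (m) sets (l) aside: (m) is engaged — a current Standing Clearance is held. (n) would limit (m) — the reportable unit count is 14, under the 15 limit — but (o) sets (n) aside: (o) is triggered — a current Standing Approval is held. (p) is inapplicable (the reference index is 588, not under 502), so (o) stands. Exception (e) stands.

No — exception (e) applies; Dmitri's repair shop is not required to provide paid sick leave.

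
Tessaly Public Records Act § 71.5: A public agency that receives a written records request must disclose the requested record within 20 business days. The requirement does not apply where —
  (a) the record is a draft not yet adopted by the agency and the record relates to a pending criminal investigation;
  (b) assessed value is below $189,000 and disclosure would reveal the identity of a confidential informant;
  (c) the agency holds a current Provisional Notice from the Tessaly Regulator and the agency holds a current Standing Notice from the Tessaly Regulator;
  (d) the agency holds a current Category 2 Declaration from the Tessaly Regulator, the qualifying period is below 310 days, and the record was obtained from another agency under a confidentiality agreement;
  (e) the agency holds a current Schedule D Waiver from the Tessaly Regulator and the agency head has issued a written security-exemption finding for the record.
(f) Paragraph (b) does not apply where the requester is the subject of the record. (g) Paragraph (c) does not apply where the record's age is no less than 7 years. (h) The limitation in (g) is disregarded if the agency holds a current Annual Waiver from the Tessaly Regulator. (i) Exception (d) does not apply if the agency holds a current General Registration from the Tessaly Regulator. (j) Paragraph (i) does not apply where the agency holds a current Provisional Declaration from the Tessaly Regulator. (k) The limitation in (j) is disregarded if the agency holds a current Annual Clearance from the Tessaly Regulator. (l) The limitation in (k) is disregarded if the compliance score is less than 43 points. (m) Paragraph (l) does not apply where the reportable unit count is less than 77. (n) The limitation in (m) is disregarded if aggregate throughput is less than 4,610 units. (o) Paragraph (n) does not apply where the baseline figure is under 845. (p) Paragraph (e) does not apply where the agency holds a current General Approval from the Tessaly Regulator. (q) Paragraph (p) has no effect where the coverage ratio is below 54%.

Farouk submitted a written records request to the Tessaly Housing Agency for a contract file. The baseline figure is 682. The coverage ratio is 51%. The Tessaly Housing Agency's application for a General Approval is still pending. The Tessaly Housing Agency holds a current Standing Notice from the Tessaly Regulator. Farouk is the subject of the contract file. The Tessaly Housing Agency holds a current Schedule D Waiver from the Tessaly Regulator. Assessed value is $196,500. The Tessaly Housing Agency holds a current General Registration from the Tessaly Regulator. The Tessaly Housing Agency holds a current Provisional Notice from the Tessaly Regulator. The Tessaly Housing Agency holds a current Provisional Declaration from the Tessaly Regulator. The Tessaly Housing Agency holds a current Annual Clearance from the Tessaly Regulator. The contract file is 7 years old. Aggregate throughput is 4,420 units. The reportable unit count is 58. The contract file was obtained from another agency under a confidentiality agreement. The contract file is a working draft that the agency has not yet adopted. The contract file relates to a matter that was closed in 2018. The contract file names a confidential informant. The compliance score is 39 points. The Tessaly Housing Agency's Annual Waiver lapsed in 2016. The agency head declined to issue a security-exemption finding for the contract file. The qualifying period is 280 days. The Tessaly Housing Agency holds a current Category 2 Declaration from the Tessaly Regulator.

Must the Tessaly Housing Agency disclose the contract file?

Yes — the Tessaly Housing Agency must disclose the contract file.

Exception (a) does not apply: the contract file relates to a closed matter.
Exception (b) fails — assessed value is $196,500, not below $189,000.
Exception (c): a current Provisional Notice is held; a current Standing Notice is held — every condition holds. However, paragraphs (g)–(h) must be considered: (g) operates against (c): the record's age is 7 years, meeting the 7 years threshold. (h) is not engaged (no current Annual Waiver is held), so (g) stands. So (c) is unavailable.
All of (d)'s requirements are met (a current Category 2 Declaration is held; the qualifying period is 280 days, below the 310 days limit; the contract file was obtained under a confidentiality agreement). But: (i) applies — a current General Registration is held. (j) would limit (i) — a current Provisional Declaration is held — but (k) sets (j) aside: (k) operates against (j): a current Annual Clearance is held. (l) would limit (k) — the compliance score is 39 points, less than the 43 points limit — but (m) sets (l) aside: (m) applies — the reportable unit count is 58, less than the 77 limit. (n) would limit (m) — aggregate throughput is 4,420 units, less than the 4,610 units limit — but (o) sets (n) aside: (o) operates — the baseline figure is 682, under the 845 limit. (d) is therefore removed.
Exception (e) does not apply: the agency head declined to issue a security-exemption finding.
No exception is made out. the Tessaly Housing Agency falls within the general rule.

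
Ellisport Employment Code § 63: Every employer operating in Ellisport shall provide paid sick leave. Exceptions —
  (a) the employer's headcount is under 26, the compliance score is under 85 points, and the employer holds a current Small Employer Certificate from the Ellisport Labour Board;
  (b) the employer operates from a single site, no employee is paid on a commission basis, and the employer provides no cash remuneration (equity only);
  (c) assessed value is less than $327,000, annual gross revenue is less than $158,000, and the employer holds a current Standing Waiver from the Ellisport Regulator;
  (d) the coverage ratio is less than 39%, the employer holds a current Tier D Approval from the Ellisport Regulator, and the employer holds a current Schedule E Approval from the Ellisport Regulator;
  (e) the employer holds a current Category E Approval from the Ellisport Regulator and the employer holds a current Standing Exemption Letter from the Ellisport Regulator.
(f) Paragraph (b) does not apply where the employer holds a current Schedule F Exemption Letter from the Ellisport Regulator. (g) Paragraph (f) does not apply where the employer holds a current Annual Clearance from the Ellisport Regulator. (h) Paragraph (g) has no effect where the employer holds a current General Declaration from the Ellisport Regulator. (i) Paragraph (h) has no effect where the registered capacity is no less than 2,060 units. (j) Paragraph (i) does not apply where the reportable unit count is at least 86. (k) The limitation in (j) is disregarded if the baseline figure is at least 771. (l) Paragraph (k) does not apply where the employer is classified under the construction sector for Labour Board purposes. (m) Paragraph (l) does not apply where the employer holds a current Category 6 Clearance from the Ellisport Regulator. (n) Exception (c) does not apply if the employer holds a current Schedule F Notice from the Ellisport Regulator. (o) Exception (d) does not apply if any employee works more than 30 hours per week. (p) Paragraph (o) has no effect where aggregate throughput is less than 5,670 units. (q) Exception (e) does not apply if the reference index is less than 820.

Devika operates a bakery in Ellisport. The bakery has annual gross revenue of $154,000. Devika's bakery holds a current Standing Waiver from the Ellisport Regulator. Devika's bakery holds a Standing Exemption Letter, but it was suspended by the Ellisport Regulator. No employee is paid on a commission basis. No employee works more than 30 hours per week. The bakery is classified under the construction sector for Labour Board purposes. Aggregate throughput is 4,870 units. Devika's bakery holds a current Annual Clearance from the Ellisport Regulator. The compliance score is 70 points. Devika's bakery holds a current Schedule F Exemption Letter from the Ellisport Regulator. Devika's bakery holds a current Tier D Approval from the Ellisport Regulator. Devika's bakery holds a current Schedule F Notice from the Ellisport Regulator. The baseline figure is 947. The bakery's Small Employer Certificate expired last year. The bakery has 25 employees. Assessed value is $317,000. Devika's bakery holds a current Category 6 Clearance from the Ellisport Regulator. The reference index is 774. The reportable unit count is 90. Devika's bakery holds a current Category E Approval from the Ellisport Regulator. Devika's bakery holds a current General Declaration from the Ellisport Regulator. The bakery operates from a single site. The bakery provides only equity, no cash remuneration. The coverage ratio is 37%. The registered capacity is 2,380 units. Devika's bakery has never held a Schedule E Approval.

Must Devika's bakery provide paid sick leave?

Exception (a) does not apply: the Small Employer Certificate has expired.
Exception (b): the employer operates from a single site; no employee is paid on commission; remuneration is equity-only — every condition holds. Applying paragraphs (f)–(m): (f) is engaged (a current Schedule F Exemption Letter is held), but is displaced by (g): (g) is triggered — a current Annual Clearance is held. (h) would limit (g) — a current General Declaration is held — but (i) sets (h) aside: (i) operates against (h): the registered capacity is 2,380 units, meeting the 2,060 units threshold. (j) is triggered (the reportable unit count is 90, meeting the 86 threshold), but is displaced by (k): (k) is engaged — the baseline figure is 947, meeting the 771 threshold. (l) would limit (k) — the bakery is classified under the construction sector — but (m) sets (l) aside: (m) is engaged — a current Category 6 Clearance is held. Exception (b) stands.
Exception (c)'s conditions are all satisfied: assessed value is $317,000, less than the $327,000 limit; annual gross revenue is $154,000, less than the $158,000 limit; a current Standing Waiver is held. Turning to paragraph (n): (n) operates against (c): a current Schedule F Notice is held. So (c) is unavailable.
Exception (d) fails — no current Schedule E Approval is held.
Exception (e) fails — the Standing Exemption Letter is not current.

No — exception (b) applies; Devika's bakery is not required to provide paid sick leave.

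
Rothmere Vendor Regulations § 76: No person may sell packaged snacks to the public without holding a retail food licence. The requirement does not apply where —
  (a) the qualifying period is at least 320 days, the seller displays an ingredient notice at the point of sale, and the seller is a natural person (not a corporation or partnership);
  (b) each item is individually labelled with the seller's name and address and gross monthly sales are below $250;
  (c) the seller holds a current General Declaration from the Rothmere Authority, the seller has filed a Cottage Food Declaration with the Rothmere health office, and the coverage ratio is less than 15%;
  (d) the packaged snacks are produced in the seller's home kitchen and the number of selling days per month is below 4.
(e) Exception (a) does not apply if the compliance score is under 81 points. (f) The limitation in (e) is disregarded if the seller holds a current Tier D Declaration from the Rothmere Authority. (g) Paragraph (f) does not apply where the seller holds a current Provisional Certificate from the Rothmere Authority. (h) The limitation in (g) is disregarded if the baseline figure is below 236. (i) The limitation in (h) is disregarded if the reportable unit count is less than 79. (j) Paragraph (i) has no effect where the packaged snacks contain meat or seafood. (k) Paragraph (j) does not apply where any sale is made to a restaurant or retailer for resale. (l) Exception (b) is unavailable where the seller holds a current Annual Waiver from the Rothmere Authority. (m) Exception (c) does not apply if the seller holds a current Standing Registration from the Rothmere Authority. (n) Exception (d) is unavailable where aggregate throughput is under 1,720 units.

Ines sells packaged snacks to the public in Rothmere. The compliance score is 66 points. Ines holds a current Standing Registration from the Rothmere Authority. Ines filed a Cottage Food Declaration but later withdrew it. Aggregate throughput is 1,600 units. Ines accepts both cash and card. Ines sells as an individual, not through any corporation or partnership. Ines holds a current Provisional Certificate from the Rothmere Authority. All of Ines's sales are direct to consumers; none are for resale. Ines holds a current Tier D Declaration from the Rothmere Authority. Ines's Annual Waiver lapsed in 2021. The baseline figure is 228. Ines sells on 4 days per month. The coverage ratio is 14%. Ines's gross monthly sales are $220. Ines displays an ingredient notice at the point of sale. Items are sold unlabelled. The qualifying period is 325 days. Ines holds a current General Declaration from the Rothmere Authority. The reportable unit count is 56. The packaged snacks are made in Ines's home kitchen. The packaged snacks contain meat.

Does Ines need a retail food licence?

Exception (a)'s conditions are all satisfied: the qualifying period is 325 days, meeting the 320 days threshold; an ingredient notice is displayed; the seller is a natural person. As to paragraphs (e)–(k): (e) would limit (a) — the compliance score is 66 points, under the 81 points limit — but (f) sets (e) aside: (f) is engaged — a current Tier D Declaration is held. (g) operates (a current Provisional Certificate is held), but yields to (h): (h) operates against (g): the baseline figure is 228, below the 236 limit. (i) is triggered (the reportable unit count is 56, less than the 79 limit), but is set aside by (j): (j) operates against (i): the packaged snacks contain meat. (k), which would lift (j), is inapplicable — no sales are for resale. (a) remains available.
Exception (b) does not apply: items are sold unlabelled.
Exception (c) requires that the seller has filed a Cottage Food Declaration with the Rothmere health office; but the Cottage Food Declaration was withdrawn, so (c) is unavailable.
Exception (d) fails — the number of selling days per month is 4, not below 4.

No — exception (a) applies; Ines is not required to hold a retail food licence.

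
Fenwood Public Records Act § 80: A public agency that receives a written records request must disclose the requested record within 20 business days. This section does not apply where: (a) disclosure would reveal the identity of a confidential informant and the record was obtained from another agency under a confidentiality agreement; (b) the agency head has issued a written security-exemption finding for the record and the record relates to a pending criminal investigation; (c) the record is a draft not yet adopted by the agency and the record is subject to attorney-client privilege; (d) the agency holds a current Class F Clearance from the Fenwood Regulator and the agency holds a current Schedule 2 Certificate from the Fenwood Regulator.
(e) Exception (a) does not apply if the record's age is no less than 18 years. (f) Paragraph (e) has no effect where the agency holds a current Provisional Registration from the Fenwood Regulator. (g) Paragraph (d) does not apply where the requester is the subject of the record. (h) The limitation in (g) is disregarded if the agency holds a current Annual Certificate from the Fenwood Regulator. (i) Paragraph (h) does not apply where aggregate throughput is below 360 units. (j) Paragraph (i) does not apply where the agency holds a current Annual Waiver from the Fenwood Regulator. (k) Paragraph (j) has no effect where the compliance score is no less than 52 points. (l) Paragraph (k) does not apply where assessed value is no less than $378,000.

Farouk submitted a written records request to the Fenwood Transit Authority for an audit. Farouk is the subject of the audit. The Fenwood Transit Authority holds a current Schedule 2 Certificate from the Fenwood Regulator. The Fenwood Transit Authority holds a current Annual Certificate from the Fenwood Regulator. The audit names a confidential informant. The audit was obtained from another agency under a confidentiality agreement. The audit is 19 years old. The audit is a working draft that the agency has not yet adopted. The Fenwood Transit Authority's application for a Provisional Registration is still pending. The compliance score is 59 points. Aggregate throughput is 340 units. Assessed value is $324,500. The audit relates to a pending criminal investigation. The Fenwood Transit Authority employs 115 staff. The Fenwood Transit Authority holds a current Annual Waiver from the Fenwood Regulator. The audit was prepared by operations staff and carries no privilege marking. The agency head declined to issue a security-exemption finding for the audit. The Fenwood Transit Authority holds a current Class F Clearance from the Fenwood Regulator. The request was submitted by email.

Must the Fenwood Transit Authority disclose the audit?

Exception (a)'s conditions are all satisfied: the audit names a confidential informant; the audit was obtained under a confidentiality agreement. But: (e) operates against (a): the record's age is 19 years, meeting the 18 years threshold. (f), which would lift (e), is not engaged — there is no Provisional Registration in force. (a) is therefore removed.
Exception (b) requires that the agency head has issued a written security-exemption finding for the record; but the agency head declined to issue a security-exemption finding, so (b) is unavailable.
Exception (c) does not apply: the audit carries no privilege marking.
Exception (d)'s conditions are all satisfied: a current Class F Clearance is held; a current Schedule 2 Certificate is held. However, paragraphs (g)–(l) must be considered: (g) operates — Farouk is the subject of the audit. (h) would limit (g) — a current Annual Certificate is held — but (i) sets (h) aside: (i) operates against (h): aggregate throughput is 340 units, below the 360 units limit. (j) is triggered (a current Annual Waiver is held), but is overridden by (k): (k) applies — the compliance score is 59 points, meeting the 52 points threshold. (l) is not engaged (assessed value is $324,500, short of $378,000), so (k) stands. So (d) is unavailable.
Every exception is unavailable, so the rule governs.

Yes — the Fenwood Transit Authority must disclose the audit.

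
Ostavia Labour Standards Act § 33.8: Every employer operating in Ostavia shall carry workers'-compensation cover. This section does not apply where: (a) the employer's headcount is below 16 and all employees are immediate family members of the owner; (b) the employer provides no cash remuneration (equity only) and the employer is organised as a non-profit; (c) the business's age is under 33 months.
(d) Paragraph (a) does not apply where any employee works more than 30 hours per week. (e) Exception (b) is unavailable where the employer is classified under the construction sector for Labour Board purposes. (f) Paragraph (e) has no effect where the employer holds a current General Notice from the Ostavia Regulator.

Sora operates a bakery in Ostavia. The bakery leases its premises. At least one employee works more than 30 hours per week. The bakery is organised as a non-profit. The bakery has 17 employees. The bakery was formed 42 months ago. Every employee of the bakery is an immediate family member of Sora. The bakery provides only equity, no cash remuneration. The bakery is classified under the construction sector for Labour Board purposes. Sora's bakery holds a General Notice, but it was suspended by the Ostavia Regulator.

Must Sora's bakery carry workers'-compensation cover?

Yes — Sora's bakery must carry workers'-compensation cover.

Exception (a) fails — the employer's headcount is 17, not below 16.
Exception (b)'s conditions are all satisfied: remuneration is equity-only; the employer is a non-profit. But: (e) is engaged — the bakery is classified under the construction sector. (f), which would lift (e), is inapplicable — there is no General Notice in force. (b) is therefore removed.
Exception (c) fails — the business's age is 42 months, not under 33 months.
Every exception is unavailable, so the rule governs.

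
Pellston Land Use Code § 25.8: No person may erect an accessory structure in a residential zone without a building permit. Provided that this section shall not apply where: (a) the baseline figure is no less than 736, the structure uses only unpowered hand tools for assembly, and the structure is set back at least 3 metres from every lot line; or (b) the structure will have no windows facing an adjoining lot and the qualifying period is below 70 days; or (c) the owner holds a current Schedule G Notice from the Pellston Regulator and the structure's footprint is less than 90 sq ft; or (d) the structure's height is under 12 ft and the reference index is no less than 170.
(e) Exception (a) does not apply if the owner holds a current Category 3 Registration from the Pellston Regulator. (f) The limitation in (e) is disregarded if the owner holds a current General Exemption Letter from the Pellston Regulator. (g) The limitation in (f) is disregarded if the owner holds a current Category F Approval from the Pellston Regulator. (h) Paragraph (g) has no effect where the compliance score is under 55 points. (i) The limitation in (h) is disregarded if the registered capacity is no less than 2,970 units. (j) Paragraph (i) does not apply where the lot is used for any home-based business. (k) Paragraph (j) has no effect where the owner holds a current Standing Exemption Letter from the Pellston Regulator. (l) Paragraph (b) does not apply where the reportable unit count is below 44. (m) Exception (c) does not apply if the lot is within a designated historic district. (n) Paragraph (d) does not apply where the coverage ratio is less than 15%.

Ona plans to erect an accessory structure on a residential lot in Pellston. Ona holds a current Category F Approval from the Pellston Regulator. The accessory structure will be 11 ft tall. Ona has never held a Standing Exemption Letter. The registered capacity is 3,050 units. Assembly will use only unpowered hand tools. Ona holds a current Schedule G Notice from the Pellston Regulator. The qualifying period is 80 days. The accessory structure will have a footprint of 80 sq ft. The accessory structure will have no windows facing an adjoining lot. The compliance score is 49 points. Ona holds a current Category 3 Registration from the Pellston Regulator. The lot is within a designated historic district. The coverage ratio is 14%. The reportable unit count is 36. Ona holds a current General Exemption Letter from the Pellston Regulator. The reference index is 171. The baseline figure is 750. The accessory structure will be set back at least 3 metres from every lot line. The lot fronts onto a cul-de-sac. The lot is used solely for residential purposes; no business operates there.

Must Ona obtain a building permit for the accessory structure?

Exception (a): the baseline figure is 750, meeting the 736 threshold; assembly uses only hand tools; the setback is at least 3 m on every side — every condition holds. Turning to paragraphs (e)–(k): (e) operates against (a): a current Category 3 Registration is held. (f) is triggered (a current General Exemption Letter is held), but is set aside by (g): (g) operates against (f): a current Category F Approval is held. (h) applies (the compliance score is 49 points, under the 55 points limit), but yields to (i): (i) operates against (h): the registered capacity is 3,050 units, meeting the 2,970 units threshold. (j), which would lift (i), is not engaged — the lot is solely residential. Exception (a) does not apply.
Exception (b) requires that the qualifying period is below 70 days; but the qualifying period is 80 days, not below 70 days, so (b) is unavailable.
Exception (c) is satisfied on its face — a current Schedule G Notice is held; the structure's footprint is 80 sq ft, less than the 90 sq ft limit. But: (m) operates against (c): the lot is in a historic district. (c) is therefore removed.
Exception (d) is satisfied on its face — the structure's height is 11 ft, under the 12 ft limit; the reference index is 171, meeting the 170 threshold. But applying paragraph (n): (n) operates against (d): the coverage ratio is 14%, less than the 15% limit. So (d) is unavailable.
No exception displaces § 25.8.

Yes — Ona must obtain a building permit.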